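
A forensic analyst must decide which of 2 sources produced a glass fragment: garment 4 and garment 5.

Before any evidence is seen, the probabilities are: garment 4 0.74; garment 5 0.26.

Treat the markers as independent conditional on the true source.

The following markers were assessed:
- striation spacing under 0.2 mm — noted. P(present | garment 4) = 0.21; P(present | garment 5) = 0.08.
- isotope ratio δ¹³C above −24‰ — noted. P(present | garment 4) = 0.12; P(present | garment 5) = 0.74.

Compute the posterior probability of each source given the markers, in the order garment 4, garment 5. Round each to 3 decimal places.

0.548, 0.452

By Bayes' rule with conditional independence, the unnormalized weight for each hypothesis is prior × ∏ likelihoods:
  garment 4: 0.74 × 0.21 × 0.12 = 0.018648
  garment 5: 0.26 × 0.08 × 0.74 = 0.015392
Normalizing constant Z = 0.018648 + 0.015392 = 0.03404.
P(garment 4 | evidence) = 0.018648 / 0.03404 ≈ 0.548
P(garment 5 | evidence) = 0.015392 / 0.03404 ≈ 0.452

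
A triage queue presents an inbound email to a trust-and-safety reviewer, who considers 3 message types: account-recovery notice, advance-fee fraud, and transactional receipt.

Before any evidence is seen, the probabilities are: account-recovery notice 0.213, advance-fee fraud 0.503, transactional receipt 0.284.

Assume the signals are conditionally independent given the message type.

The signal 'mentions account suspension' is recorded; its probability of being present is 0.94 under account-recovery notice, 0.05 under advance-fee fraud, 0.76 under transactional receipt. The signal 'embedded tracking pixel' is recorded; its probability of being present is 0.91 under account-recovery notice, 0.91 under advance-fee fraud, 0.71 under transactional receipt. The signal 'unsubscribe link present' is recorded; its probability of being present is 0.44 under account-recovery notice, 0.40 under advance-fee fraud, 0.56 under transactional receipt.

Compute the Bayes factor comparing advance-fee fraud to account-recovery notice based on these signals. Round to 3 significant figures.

Take the product of per-signal likelihoods under each hypothesis, then divide.
  advance-fee fraud: 0.05 × 0.91 × 0.40 = 0.0182
  account-recovery notice: 0.94 × 0.91 × 0.44 = 0.37638
Bayes factor = 0.0182 / 0.37638 ≈ 0.0484

0.0484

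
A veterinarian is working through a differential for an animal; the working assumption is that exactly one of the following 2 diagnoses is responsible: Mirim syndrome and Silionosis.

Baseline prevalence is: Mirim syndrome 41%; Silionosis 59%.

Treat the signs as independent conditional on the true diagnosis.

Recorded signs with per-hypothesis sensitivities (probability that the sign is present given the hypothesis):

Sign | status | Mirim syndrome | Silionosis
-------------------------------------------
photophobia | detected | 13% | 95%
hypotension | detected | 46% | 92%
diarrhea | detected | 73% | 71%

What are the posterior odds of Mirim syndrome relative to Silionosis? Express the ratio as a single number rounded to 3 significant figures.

Posterior odds equal prior odds times the likelihood ratio; only the two competing hypotheses matter.
  Mirim syndrome: 0.41 × 0.13 × 0.46 × 0.73 = 0.017898
  Silionosis: 0.59 × 0.95 × 0.92 × 0.71 = 0.36612
Posterior odds = 0.017898 / 0.36612 ≈ 0.0489.

0.0489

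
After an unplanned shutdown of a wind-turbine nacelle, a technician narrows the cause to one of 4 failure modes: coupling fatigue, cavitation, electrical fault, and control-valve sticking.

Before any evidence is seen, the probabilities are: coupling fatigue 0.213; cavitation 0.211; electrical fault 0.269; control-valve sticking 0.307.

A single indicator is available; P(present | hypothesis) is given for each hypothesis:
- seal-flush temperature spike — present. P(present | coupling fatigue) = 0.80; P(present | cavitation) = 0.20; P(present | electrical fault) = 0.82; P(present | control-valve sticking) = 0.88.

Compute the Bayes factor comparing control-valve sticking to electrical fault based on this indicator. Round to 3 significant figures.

Likelihood of this indicator under each hypothesis:
  control-valve sticking: 0.88
  electrical fault: 0.82
Bayes factor = 0.88 / 0.82 ≈ 1.07

1.07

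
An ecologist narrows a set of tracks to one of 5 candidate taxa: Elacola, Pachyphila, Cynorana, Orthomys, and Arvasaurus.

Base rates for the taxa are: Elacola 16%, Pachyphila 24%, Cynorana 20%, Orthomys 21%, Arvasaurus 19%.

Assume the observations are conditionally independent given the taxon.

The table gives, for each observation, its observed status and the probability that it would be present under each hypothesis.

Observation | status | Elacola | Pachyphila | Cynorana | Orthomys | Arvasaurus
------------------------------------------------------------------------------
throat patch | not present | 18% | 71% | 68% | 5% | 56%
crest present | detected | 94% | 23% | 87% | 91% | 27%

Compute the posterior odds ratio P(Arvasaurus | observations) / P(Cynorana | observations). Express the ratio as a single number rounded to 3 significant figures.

0.405

The normalizing constant cancels in an odds ratio, so compute prior × likelihood for the two hypotheses only (using 1 − P(present | H) for each absent observation):
  Arvasaurus: 0.19 × (1 − 0.56) × 0.27 = 0.022572
  Cynorana: 0.20 × (1 − 0.68) × 0.87 = 0.05568
Odds(Arvasaurus : Cynorana) = 0.022572 / 0.05568 ≈ 0.405.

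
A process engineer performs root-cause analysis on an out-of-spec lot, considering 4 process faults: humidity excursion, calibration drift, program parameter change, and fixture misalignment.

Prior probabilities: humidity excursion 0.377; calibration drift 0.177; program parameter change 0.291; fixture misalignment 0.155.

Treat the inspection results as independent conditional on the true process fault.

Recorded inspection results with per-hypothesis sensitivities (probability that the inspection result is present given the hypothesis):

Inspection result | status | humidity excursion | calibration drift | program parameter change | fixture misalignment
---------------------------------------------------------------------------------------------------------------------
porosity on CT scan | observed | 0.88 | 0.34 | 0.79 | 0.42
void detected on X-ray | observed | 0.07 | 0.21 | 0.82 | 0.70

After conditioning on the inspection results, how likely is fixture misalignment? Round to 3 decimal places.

0.169

By Bayes' rule with conditional independence, the unnormalized weight for each hypothesis is prior × ∏ likelihoods:
  humidity excursion: 0.377 × 0.88 × 0.07 = 0.023223
  calibration drift: 0.177 × 0.34 × 0.21 = 0.012638
  program parameter change: 0.291 × 0.79 × 0.82 = 0.18851
  fixture misalignment: 0.155 × 0.42 × 0.70 = 0.04557
Normalizing constant Z = 0.023223 + 0.012638 + 0.18851 + 0.04557 = 0.26994.
P(fixture misalignment | evidence) = 0.04557 / 0.26994 ≈ 0.169.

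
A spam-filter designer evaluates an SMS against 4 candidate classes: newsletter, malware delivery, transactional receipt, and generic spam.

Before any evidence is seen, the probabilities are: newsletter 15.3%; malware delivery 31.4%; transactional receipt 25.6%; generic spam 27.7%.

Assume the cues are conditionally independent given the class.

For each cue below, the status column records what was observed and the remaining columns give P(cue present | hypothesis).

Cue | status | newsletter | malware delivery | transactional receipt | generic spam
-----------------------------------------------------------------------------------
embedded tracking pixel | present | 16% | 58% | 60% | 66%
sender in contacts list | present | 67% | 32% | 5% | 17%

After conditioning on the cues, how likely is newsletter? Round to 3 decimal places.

0.145

By Bayes' rule with conditional independence, the unnormalized weight for each hypothesis is prior × ∏ likelihoods:
  newsletter: 0.153 × 0.16 × 0.67 = 0.016402
  malware delivery: 0.314 × 0.58 × 0.32 = 0.058278
  transactional receipt: 0.256 × 0.60 × 0.05 = 0.00768
  generic spam: 0.277 × 0.66 × 0.17 = 0.031079
Marginal likelihood of the evidence = 0.11344.
P(newsletter | evidence) = 0.016402 / 0.11344 ≈ 0.145.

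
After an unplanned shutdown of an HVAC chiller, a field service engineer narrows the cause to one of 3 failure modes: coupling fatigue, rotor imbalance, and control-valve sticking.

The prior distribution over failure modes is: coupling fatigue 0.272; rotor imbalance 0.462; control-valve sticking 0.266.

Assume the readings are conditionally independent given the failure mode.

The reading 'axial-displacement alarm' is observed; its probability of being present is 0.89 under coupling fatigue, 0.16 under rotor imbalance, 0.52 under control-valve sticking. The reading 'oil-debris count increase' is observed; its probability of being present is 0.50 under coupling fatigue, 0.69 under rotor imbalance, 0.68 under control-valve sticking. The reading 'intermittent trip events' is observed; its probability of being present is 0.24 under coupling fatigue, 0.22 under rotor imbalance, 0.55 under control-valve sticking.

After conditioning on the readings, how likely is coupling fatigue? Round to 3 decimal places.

0.316

For each hypothesis, the unnormalized posterior weight is prior × product of the reading likelihoods:
  coupling fatigue: 0.272 × 0.89 × 0.50 × 0.24 = 0.02905
  rotor imbalance: 0.462 × 0.16 × 0.69 × 0.22 = 0.011221
  control-valve sticking: 0.266 × 0.52 × 0.68 × 0.55 = 0.051732
The unnormalized weights sum to 0.092002.
P(coupling fatigue | evidence) = 0.02905 / 0.092002 ≈ 0.316.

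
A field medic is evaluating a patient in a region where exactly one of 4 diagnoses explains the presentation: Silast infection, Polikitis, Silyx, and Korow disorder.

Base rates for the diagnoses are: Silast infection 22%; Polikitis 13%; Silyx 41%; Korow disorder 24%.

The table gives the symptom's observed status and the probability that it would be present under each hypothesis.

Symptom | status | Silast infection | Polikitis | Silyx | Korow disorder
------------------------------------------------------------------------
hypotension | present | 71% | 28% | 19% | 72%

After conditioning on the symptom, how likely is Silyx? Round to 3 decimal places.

For each hypothesis, the unnormalized posterior weight is prior × likelihood:
  Silast infection: 0.22 × 0.71 = 0.1562
  Polikitis: 0.13 × 0.28 = 0.0364
  Silyx: 0.41 × 0.19 = 0.0779
  Korow disorder: 0.24 × 0.72 = 0.1728
Normalizing constant Z = 0.1562 + 0.0364 + 0.0779 + 0.1728 = 0.4433.
P(Silyx | evidence) = 0.0779 / 0.4433 ≈ 0.176.

0.176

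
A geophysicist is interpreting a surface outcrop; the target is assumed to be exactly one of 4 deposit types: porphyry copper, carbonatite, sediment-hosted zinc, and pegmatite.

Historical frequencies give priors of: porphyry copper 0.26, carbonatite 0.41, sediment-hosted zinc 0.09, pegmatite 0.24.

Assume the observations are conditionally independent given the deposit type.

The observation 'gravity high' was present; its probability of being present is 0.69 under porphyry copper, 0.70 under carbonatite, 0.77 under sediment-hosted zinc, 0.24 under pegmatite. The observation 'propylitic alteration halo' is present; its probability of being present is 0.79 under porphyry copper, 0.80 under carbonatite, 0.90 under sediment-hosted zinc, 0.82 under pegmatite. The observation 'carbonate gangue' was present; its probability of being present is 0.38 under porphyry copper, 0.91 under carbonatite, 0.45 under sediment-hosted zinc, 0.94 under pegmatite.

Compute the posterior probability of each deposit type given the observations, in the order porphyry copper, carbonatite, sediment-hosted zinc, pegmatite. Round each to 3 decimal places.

0.161, 0.623, 0.084, 0.132

By Bayes' rule with conditional independence, the unnormalized weight for each hypothesis is prior × ∏ likelihoods:
  porphyry copper: 0.26 × 0.69 × 0.79 × 0.38 = 0.053856
  carbonatite: 0.41 × 0.70 × 0.80 × 0.91 = 0.20894
  sediment-hosted zinc: 0.09 × 0.77 × 0.90 × 0.45 = 0.028067
  pegmatite: 0.24 × 0.24 × 0.82 × 0.94 = 0.044398
The unnormalized weights sum to 0.33526.
P(porphyry copper | evidence) = 0.053856 / 0.33526 ≈ 0.161
P(carbonatite | evidence) = 0.20894 / 0.33526 ≈ 0.623
P(sediment-hosted zinc | evidence) = 0.028067 / 0.33526 ≈ 0.084
P(pegmatite | evidence) = 0.044398 / 0.33526 ≈ 0.132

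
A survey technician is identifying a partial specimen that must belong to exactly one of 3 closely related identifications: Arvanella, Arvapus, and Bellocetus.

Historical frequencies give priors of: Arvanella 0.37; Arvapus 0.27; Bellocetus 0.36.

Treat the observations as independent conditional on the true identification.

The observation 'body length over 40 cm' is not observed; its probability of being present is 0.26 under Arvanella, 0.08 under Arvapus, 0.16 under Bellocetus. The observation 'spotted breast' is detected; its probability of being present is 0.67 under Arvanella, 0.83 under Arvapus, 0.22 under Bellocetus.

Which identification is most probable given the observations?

Arvapus

For each hypothesis, the unnormalized posterior weight is prior × product of the observation likelihoods (using 1 − P(present | H) for each absent observation):
  Arvanella: 0.37 × (1 − 0.26) × 0.67 = 0.18345
  Arvapus: 0.27 × (1 − 0.08) × 0.83 = 0.20617
  Bellocetus: 0.36 × (1 − 0.16) × 0.22 = 0.066528
Normalizing constant Z = 0.18345 + 0.20617 + 0.066528 = 0.45615.
P(Arvanella | evidence) ≈ 0.18345 / 0.45615 ≈ 0.402
P(Arvapus | evidence) ≈ 0.20617 / 0.45615 ≈ 0.452
P(Bellocetus | evidence) ≈ 0.066528 / 0.45615 ≈ 0.146
The largest is 0.452, so Arvapus is most probable.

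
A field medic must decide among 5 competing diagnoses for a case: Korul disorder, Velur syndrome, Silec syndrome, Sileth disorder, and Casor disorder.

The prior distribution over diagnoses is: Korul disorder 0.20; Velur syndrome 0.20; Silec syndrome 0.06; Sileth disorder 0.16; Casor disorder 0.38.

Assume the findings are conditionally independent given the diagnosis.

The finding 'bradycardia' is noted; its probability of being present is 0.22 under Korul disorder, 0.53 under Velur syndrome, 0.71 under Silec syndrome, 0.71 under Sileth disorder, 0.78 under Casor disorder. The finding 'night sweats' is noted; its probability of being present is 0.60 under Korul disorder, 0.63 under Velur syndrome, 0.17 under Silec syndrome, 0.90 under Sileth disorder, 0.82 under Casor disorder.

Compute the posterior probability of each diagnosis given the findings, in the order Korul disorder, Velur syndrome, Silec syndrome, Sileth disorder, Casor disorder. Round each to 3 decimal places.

For each hypothesis, the unnormalized posterior weight is prior × product of the finding likelihoods:
  Korul disorder: 0.20 × 0.22 × 0.60 = 0.0264
  Velur syndrome: 0.20 × 0.53 × 0.63 = 0.06678
  Silec syndrome: 0.06 × 0.71 × 0.17 = 0.007242
  Sileth disorder: 0.16 × 0.71 × 0.90 = 0.10224
  Casor disorder: 0.38 × 0.78 × 0.82 = 0.24305
Marginal likelihood of the evidence = 0.44571.
P(Korul disorder | evidence) = 0.0264 / 0.44571 ≈ 0.059
P(Velur syndrome | evidence) = 0.06678 / 0.44571 ≈ 0.150
P(Silec syndrome | evidence) = 0.007242 / 0.44571 ≈ 0.016
P(Sileth disorder | evidence) = 0.10224 / 0.44571 ≈ 0.229
P(Casor disorder | evidence) = 0.24305 / 0.44571 ≈ 0.545

0.059, 0.150, 0.016, 0.229, 0.545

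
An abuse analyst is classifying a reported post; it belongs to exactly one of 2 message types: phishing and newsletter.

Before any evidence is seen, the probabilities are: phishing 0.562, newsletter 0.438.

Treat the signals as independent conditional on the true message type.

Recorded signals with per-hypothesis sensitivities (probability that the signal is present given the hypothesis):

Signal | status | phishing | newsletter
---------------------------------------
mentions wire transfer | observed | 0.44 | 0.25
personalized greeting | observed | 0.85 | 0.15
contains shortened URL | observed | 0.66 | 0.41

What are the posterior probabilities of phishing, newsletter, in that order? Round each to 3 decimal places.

Multiply each prior by the joint likelihood of the signal pattern:
  phishing: 0.562 × 0.44 × 0.85 × 0.66 = 0.13872
  newsletter: 0.438 × 0.25 × 0.15 × 0.41 = 0.0067342
The unnormalized weights sum to 0.14546.
P(phishing | evidence) = 0.13872 / 0.14546 ≈ 0.954
P(newsletter | evidence) = 0.0067342 / 0.14546 ≈ 0.046

0.954, 0.046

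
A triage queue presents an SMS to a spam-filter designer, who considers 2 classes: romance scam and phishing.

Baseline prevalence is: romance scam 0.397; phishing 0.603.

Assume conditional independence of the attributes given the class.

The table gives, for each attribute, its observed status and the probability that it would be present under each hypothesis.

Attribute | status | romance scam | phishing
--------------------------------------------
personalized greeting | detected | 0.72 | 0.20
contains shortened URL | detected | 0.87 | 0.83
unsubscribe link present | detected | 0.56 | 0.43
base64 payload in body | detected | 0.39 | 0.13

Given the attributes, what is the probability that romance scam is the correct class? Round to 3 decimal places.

0.907

Multiply each prior by the joint likelihood of the attribute pattern:
  romance scam: 0.397 × 0.72 × 0.87 × 0.56 × 0.39 = 0.054312
  phishing: 0.603 × 0.20 × 0.83 × 0.43 × 0.13 = 0.0055955
The unnormalized weights sum to 0.059907.
P(romance scam | evidence) = 0.054312 / 0.059907 ≈ 0.907.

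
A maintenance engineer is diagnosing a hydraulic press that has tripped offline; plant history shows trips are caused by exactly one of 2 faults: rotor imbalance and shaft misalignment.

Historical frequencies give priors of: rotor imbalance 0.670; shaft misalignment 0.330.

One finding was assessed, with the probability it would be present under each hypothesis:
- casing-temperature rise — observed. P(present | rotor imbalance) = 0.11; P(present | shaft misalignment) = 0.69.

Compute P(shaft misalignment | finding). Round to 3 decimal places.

Multiply each prior by the likelihood of the finding:
  rotor imbalance: 0.670 × 0.11 = 0.0737
  shaft misalignment: 0.330 × 0.69 = 0.2277
Normalizing constant Z = 0.0737 + 0.2277 = 0.3014.
P(shaft misalignment | evidence) = 0.2277 / 0.3014 ≈ 0.755.

0.755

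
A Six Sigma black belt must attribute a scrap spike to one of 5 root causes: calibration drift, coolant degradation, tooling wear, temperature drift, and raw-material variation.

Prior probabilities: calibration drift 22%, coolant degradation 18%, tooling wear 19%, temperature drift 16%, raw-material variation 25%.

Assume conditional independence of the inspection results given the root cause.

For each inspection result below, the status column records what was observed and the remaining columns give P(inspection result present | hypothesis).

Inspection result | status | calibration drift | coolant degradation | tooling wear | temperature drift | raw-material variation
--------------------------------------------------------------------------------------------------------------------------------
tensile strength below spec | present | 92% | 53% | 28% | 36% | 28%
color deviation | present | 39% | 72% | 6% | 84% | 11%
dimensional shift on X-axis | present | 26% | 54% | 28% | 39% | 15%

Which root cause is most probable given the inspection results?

coolant degradation

For each hypothesis, the unnormalized posterior weight is prior × product of the inspection result likelihoods:
  calibration drift: 0.22 × 0.92 × 0.39 × 0.26 = 0.020523
  coolant degradation: 0.18 × 0.53 × 0.72 × 0.54 = 0.037092
  tooling wear: 0.19 × 0.28 × 0.06 × 0.28 = 0.00089376
  temperature drift: 0.16 × 0.36 × 0.84 × 0.39 = 0.01887
  raw-material variation: 0.25 × 0.28 × 0.11 × 0.15 = 0.001155
Marginal likelihood of the evidence = 0.078533.
P(calibration drift | evidence) ≈ 0.020523 / 0.078533 ≈ 0.261
P(coolant degradation | evidence) ≈ 0.037092 / 0.078533 ≈ 0.472
P(tooling wear | evidence) ≈ 0.00089376 / 0.078533 ≈ 0.011
P(temperature drift | evidence) ≈ 0.01887 / 0.078533 ≈ 0.240
P(raw-material variation | evidence) ≈ 0.001155 / 0.078533 ≈ 0.015
The largest is 0.472, so coolant degradation is most probable.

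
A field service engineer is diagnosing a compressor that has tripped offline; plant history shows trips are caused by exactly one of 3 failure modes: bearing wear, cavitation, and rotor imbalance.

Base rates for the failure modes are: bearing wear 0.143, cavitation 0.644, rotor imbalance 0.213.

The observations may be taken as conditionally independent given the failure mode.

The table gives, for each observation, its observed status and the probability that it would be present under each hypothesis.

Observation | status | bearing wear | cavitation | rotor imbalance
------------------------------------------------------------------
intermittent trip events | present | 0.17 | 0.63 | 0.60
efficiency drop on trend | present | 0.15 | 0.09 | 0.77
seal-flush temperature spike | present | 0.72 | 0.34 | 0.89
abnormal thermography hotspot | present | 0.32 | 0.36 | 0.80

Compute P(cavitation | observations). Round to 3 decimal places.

By Bayes' rule with conditional independence, the unnormalized weight for each hypothesis is prior × ∏ likelihoods:
  bearing wear: 0.143 × 0.17 × 0.15 × 0.72 × 0.32 = 0.00084015
  cavitation: 0.644 × 0.63 × 0.09 × 0.34 × 0.36 = 0.0044694
  rotor imbalance: 0.213 × 0.60 × 0.77 × 0.89 × 0.80 = 0.070065
Normalizing constant Z = 0.00084015 + 0.0044694 + 0.070065 = 0.075375.
P(cavitation | evidence) = 0.0044694 / 0.075375 ≈ 0.059.

0.059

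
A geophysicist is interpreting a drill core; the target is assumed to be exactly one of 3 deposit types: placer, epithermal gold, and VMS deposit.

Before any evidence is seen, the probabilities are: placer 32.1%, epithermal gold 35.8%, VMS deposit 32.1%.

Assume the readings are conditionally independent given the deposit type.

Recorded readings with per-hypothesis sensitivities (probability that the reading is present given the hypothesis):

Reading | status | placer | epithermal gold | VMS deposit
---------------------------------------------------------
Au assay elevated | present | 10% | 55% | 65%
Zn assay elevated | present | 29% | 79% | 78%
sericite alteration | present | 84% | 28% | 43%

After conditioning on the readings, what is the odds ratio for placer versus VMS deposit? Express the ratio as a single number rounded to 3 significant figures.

0.112

Unnormalized posterior weight (prior times the reading likelihoods) for each of the two hypotheses:
  placer: 0.321 × 0.10 × 0.29 × 0.84 = 0.0078196
  VMS deposit: 0.321 × 0.65 × 0.78 × 0.43 = 0.069981
Posterior odds = 0.0078196 / 0.069981 ≈ 0.112.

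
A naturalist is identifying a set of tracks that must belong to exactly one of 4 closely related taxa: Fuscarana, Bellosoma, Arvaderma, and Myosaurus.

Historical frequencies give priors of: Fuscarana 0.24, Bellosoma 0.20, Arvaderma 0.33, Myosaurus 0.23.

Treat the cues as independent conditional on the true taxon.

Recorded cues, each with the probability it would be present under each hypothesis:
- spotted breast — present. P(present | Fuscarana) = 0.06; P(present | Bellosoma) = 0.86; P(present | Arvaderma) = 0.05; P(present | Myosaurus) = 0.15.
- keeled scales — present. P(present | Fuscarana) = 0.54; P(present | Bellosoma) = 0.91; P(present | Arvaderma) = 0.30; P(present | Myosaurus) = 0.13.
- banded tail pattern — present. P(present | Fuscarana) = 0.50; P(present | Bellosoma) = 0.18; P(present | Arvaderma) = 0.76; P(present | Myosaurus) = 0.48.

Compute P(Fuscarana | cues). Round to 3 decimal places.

For each hypothesis, the unnormalized posterior weight is prior × product of the cue likelihoods:
  Fuscarana: 0.24 × 0.06 × 0.54 × 0.50 = 0.003888
  Bellosoma: 0.20 × 0.86 × 0.91 × 0.18 = 0.028174
  Arvaderma: 0.33 × 0.05 × 0.30 × 0.76 = 0.003762
  Myosaurus: 0.23 × 0.15 × 0.13 × 0.48 = 0.0021528
Normalizing constant Z = 0.003888 + 0.028174 + 0.003762 + 0.0021528 = 0.037976.
P(Fuscarana | evidence) = 0.003888 / 0.037976 ≈ 0.102.

0.102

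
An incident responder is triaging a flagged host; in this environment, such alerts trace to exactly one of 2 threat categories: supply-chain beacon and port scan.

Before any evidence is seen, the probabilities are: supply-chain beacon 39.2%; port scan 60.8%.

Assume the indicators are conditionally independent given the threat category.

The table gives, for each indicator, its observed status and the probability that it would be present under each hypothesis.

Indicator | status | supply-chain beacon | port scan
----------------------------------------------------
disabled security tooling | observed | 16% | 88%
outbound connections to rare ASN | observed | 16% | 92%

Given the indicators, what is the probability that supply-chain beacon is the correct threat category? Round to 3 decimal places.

0.020

By Bayes' rule with conditional independence, the unnormalized weight for each hypothesis is prior × ∏ likelihoods:
  supply-chain beacon: 0.392 × 0.16 × 0.16 = 0.010035
  port scan: 0.608 × 0.88 × 0.92 = 0.49224
The unnormalized weights sum to 0.50227.
P(supply-chain beacon | evidence) = 0.010035 / 0.50227 ≈ 0.020.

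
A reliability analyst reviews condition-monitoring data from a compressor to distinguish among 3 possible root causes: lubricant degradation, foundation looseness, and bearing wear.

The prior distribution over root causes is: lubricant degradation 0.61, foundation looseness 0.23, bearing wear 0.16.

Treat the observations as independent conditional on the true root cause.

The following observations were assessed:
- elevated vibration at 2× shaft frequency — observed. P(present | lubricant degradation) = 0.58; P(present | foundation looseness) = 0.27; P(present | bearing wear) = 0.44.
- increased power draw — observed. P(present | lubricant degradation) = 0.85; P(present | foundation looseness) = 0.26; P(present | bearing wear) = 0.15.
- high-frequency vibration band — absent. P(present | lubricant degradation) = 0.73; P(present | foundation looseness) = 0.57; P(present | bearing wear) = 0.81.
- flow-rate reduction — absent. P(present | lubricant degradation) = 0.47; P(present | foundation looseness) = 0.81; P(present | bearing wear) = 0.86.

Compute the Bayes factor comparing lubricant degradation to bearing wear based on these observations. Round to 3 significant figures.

40.2

Take the product of per-observation likelihoods under each hypothesis (using 1 − P(present | H) for each absent observation), then divide.
  lubricant degradation: 0.58 × 0.85 × (1 − 0.73) × (1 − 0.47) = 0.070548
  bearing wear: 0.44 × 0.15 × (1 − 0.81) × (1 − 0.86) = 0.0017556
Bayes factor = 0.070548 / 0.0017556 ≈ 40.2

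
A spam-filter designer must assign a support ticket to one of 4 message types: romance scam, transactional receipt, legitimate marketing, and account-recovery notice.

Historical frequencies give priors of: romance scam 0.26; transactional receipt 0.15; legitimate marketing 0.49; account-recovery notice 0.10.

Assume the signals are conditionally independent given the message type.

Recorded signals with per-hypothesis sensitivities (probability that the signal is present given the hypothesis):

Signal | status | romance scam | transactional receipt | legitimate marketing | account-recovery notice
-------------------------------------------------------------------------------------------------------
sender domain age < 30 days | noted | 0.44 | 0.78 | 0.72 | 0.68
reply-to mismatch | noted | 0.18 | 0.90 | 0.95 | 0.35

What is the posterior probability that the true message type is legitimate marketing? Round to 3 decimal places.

0.691

By Bayes' rule with conditional independence, the unnormalized weight for each hypothesis is prior × ∏ likelihoods:
  romance scam: 0.26 × 0.44 × 0.18 = 0.020592
  transactional receipt: 0.15 × 0.78 × 0.90 = 0.1053
  legitimate marketing: 0.49 × 0.72 × 0.95 = 0.33516
  account-recovery notice: 0.10 × 0.68 × 0.35 = 0.0238
Normalizing constant Z = 0.020592 + 0.1053 + 0.33516 + 0.0238 = 0.48485.
P(legitimate marketing | evidence) = 0.33516 / 0.48485 ≈ 0.691.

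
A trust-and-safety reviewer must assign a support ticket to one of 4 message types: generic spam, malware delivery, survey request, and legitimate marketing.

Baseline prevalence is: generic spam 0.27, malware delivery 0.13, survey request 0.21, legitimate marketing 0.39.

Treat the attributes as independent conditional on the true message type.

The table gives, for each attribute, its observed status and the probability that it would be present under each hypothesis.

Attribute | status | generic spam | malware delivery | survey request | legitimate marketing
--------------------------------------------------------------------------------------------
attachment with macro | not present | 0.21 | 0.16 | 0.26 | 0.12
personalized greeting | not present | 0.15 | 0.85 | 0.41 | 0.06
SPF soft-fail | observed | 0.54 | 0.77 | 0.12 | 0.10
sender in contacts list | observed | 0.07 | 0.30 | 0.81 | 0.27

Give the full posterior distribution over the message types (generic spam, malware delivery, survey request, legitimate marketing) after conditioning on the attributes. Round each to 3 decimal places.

For each hypothesis, the unnormalized posterior weight is prior × product of the attribute likelihoods (using 1 − P(present | H) for each absent attribute):
  generic spam: 0.27 × (1 − 0.21) × (1 − 0.15) × 0.54 × 0.07 = 0.0068533
  malware delivery: 0.13 × (1 − 0.16) × (1 − 0.85) × 0.77 × 0.30 = 0.0037838
  survey request: 0.21 × (1 − 0.26) × (1 − 0.41) × 0.12 × 0.81 = 0.0089119
  legitimate marketing: 0.39 × (1 − 0.12) × (1 − 0.06) × 0.10 × 0.27 = 0.0087104
Marginal likelihood of the evidence = 0.028259.
P(generic spam | evidence) = 0.0068533 / 0.028259 ≈ 0.243
P(malware delivery | evidence) = 0.0037838 / 0.028259 ≈ 0.134
P(survey request | evidence) = 0.0089119 / 0.028259 ≈ 0.315
P(legitimate marketing | evidence) = 0.0087104 / 0.028259 ≈ 0.308

0.243, 0.134, 0.315, 0.308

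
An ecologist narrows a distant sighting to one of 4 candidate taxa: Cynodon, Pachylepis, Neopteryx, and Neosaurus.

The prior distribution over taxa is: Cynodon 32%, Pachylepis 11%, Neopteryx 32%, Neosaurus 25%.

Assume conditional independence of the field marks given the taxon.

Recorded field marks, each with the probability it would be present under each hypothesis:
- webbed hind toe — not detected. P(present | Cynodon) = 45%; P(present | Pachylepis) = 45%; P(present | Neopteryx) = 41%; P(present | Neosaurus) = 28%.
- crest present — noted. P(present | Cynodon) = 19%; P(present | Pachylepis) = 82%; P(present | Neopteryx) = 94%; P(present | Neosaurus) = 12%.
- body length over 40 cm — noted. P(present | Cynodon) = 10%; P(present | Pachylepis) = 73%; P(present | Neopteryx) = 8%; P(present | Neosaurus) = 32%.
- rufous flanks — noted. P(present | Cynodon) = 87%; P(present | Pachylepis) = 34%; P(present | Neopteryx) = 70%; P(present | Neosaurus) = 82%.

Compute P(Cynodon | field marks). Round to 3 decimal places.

Multiply each prior by the joint likelihood of the field mark pattern (using 1 − P(present | H) for each absent field mark):
  Cynodon: 0.32 × (1 − 0.45) × 0.19 × 0.10 × 0.87 = 0.0029093
  Pachylepis: 0.11 × (1 − 0.45) × 0.82 × 0.73 × 0.34 = 0.012313
  Neopteryx: 0.32 × (1 − 0.41) × 0.94 × 0.08 × 0.70 = 0.0099384
  Neosaurus: 0.25 × (1 − 0.28) × 0.12 × 0.32 × 0.82 = 0.0056678
Marginal likelihood of the evidence = 0.030829.
P(Cynodon | evidence) = 0.0029093 / 0.030829 ≈ 0.094.

0.094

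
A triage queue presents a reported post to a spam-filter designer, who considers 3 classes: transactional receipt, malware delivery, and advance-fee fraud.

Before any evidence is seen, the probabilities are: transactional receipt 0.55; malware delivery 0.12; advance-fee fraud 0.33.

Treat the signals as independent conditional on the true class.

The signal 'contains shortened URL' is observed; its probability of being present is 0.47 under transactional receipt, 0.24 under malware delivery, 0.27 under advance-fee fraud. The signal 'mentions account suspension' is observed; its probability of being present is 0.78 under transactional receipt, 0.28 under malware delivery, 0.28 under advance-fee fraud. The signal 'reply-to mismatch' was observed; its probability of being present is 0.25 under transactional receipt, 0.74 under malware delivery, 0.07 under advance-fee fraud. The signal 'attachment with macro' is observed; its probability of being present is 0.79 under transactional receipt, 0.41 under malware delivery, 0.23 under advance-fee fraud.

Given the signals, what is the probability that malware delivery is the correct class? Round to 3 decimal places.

0.057

By Bayes' rule with conditional independence, the unnormalized weight for each hypothesis is prior × ∏ likelihoods:
  transactional receipt: 0.55 × 0.47 × 0.78 × 0.25 × 0.79 = 0.039822
  malware delivery: 0.12 × 0.24 × 0.28 × 0.74 × 0.41 = 0.0024466
  advance-fee fraud: 0.33 × 0.27 × 0.28 × 0.07 × 0.23 = 0.00040166
Marginal likelihood of the evidence = 0.04267.
P(malware delivery | evidence) = 0.0024466 / 0.04267 ≈ 0.057.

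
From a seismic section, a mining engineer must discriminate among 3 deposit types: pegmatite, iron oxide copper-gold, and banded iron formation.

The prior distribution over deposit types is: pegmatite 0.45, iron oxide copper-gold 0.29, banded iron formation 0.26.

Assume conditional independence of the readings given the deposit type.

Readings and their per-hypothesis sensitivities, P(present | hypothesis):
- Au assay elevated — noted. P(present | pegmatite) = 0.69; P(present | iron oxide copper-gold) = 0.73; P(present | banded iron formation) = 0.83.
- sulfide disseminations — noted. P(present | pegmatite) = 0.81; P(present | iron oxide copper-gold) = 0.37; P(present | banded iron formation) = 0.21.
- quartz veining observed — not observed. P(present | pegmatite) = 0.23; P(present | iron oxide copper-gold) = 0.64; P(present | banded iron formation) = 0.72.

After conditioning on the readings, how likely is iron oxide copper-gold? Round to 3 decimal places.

0.120

For each hypothesis, the unnormalized posterior weight is prior × product of the reading likelihoods (using 1 − P(present | H) for each absent reading):
  pegmatite: 0.45 × 0.69 × 0.81 × (1 − 0.23) = 0.19366
  iron oxide copper-gold: 0.29 × 0.73 × 0.37 × (1 − 0.64) = 0.028198
  banded iron formation: 0.26 × 0.83 × 0.21 × (1 − 0.72) = 0.012689
The unnormalized weights sum to 0.23455.
P(iron oxide copper-gold | evidence) = 0.028198 / 0.23455 ≈ 0.120.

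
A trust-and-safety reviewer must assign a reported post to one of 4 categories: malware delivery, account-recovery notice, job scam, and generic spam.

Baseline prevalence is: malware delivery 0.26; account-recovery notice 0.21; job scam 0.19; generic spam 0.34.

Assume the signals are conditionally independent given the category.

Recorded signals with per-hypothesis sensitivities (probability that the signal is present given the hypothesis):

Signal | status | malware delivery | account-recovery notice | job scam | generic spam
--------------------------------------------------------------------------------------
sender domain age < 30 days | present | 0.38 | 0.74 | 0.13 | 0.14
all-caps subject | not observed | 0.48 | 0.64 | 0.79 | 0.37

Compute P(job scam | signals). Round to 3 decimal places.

By Bayes' rule with conditional independence, the unnormalized weight for each hypothesis is prior × ∏ likelihoods (using 1 − P(present | H) for each absent signal):
  malware delivery: 0.26 × 0.38 × (1 − 0.48) = 0.051376
  account-recovery notice: 0.21 × 0.74 × (1 − 0.64) = 0.055944
  job scam: 0.19 × 0.13 × (1 − 0.79) = 0.005187
  generic spam: 0.34 × 0.14 × (1 − 0.37) = 0.029988
The unnormalized weights sum to 0.1425.
P(job scam | evidence) = 0.005187 / 0.1425 ≈ 0.036.

0.036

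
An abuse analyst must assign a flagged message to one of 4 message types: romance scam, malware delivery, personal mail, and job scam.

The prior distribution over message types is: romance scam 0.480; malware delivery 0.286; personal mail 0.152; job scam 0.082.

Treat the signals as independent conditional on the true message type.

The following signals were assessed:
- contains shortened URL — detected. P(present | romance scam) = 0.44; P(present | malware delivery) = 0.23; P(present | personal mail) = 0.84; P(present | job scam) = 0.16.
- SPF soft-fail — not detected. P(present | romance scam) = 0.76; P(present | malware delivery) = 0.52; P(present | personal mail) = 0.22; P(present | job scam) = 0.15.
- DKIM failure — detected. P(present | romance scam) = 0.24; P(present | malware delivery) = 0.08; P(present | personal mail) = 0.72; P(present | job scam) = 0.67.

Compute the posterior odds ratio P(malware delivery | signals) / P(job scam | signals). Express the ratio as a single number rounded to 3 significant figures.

The normalizing constant cancels in an odds ratio, so compute prior × likelihood for the two hypotheses only (using 1 − P(present | H) for each absent signal):
  malware delivery: 0.286 × 0.23 × (1 − 0.52) × 0.08 = 0.002526
  job scam: 0.082 × 0.16 × (1 − 0.15) × 0.67 = 0.0074718
Odds(malware delivery : job scam) = 0.002526 / 0.0074718 ≈ 0.338.

0.338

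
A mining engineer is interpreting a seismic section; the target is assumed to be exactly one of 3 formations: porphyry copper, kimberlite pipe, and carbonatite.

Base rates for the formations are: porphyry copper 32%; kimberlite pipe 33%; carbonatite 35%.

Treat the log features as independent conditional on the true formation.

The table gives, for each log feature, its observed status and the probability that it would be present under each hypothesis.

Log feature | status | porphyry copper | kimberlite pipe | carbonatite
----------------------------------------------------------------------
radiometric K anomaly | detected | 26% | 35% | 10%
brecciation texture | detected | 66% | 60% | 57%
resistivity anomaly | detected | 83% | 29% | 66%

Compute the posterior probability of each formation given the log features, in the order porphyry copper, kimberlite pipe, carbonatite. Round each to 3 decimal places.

For each hypothesis, the unnormalized posterior weight is prior × product of the log feature likelihoods:
  porphyry copper: 0.320 × 0.26 × 0.66 × 0.83 = 0.045577
  kimberlite pipe: 0.330 × 0.35 × 0.60 × 0.29 = 0.020097
  carbonatite: 0.350 × 0.10 × 0.57 × 0.66 = 0.013167
Marginal likelihood of the evidence = 0.078841.
P(porphyry copper | evidence) = 0.045577 / 0.078841 ≈ 0.578
P(kimberlite pipe | evidence) = 0.020097 / 0.078841 ≈ 0.255
P(carbonatite | evidence) = 0.013167 / 0.078841 ≈ 0.167

0.578, 0.255, 0.167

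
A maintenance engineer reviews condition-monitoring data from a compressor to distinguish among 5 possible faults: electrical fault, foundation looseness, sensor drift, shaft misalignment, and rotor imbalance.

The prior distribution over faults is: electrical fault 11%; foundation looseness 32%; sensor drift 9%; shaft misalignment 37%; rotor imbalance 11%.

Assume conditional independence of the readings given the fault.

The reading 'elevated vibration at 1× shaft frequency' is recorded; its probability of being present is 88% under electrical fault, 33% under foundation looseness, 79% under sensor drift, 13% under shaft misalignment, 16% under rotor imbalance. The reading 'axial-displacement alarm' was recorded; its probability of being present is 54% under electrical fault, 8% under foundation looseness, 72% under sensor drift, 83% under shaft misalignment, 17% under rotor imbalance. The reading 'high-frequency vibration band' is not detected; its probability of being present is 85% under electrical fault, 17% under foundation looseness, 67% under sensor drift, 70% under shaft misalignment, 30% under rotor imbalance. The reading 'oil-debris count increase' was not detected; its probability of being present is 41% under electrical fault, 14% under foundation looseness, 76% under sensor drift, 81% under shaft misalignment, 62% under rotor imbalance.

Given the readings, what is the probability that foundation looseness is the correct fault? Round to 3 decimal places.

0.339

Multiply each prior by the joint likelihood of the reading pattern (using 1 − P(present | H) for each absent reading):
  electrical fault: 0.11 × 0.88 × 0.54 × (1 − 0.85) × (1 − 0.41) = 0.0046261
  foundation looseness: 0.32 × 0.33 × 0.08 × (1 − 0.17) × (1 − 0.14) = 0.0060302
  sensor drift: 0.09 × 0.79 × 0.72 × (1 − 0.67) × (1 − 0.76) = 0.0040544
  shaft misalignment: 0.37 × 0.13 × 0.83 × (1 − 0.70) × (1 − 0.81) = 0.0022756
  rotor imbalance: 0.11 × 0.16 × 0.17 × (1 − 0.30) × (1 − 0.62) = 0.00079587
The unnormalized weights sum to 0.017782.
P(foundation looseness | evidence) = 0.0060302 / 0.017782 ≈ 0.339.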